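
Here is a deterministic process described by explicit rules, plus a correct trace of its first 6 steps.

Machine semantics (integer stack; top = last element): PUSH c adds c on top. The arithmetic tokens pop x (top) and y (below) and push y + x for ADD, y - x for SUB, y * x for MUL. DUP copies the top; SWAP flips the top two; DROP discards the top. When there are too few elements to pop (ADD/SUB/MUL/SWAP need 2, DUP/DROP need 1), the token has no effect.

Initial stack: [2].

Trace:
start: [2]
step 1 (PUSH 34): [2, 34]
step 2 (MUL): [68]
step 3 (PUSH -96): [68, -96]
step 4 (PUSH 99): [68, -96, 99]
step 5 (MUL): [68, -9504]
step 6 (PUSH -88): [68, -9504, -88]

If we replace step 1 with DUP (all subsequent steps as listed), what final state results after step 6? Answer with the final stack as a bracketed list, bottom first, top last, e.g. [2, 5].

[4, -9504, -88]

(re-executing from step 1 with the substitution; state before step 1: [2])
step 1 (DUP): [2, 2]
step 2 (MUL): [4]
step 3 (PUSH -96): [4, -96]
step 4 (PUSH 99): [4, -96, 99]
step 5 (MUL): [4, -9504]
step 6 (PUSH -88): [4, -9504, -88]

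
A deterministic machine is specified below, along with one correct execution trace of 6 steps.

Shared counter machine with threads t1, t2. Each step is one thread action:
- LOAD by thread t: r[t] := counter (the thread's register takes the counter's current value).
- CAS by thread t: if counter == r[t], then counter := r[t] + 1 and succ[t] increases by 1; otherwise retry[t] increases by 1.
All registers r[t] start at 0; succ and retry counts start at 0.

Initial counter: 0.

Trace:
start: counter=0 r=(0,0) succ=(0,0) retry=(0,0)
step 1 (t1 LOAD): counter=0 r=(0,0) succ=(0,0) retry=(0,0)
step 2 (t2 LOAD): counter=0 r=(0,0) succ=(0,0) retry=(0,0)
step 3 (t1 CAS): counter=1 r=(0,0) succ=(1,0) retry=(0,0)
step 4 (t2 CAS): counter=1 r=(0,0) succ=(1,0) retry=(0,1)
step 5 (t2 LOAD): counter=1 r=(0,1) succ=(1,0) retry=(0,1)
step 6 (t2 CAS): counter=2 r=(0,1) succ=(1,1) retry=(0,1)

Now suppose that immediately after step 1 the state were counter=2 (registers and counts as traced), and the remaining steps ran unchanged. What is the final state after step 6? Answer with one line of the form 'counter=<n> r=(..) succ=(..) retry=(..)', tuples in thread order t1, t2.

state after step 1 := counter=2 r=(0,0) succ=(0,0) retry=(0,0)
step 2 (t2 LOAD): counter=2 r=(0,2) succ=(0,0) retry=(0,0)
step 3 (t1 CAS): counter=2 r=(0,2) succ=(0,0) retry=(1,0)
step 4 (t2 CAS): counter=3 r=(0,2) succ=(0,1) retry=(1,0)
step 5 (t2 LOAD): counter=3 r=(0,3) succ=(0,1) retry=(1,0)
step 6 (t2 CAS): counter=4 r=(0,3) succ=(0,2) retry=(1,0)

counter=4 r=(0,3) succ=(0,2) retry=(1,0)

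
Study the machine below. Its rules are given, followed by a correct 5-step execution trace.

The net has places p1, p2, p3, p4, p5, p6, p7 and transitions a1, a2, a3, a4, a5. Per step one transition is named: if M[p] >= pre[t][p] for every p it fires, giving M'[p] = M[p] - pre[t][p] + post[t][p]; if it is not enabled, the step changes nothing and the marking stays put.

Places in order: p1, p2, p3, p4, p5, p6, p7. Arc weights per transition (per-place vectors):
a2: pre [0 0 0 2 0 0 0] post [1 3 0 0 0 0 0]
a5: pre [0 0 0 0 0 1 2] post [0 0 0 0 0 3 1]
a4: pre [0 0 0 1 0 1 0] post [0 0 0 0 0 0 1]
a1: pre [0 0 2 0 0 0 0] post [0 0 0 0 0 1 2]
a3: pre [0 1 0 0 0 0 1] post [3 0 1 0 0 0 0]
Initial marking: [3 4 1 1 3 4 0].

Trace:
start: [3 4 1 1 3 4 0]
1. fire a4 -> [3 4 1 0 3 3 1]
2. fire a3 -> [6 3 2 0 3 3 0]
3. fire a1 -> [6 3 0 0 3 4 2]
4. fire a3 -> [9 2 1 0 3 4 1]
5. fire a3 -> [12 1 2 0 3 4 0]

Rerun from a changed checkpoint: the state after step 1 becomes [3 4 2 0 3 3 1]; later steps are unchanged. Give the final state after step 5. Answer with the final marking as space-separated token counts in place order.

12 1 3 0 3 4 0

state after step 1 := [3 4 2 0 3 3 1]
2. fire a3 -> [6 3 3 0 3 3 0]
3. fire a1 -> [6 3 1 0 3 4 2]
4. fire a3 -> [9 2 2 0 3 4 1]
5. fire a3 -> [12 1 3 0 3 4 0]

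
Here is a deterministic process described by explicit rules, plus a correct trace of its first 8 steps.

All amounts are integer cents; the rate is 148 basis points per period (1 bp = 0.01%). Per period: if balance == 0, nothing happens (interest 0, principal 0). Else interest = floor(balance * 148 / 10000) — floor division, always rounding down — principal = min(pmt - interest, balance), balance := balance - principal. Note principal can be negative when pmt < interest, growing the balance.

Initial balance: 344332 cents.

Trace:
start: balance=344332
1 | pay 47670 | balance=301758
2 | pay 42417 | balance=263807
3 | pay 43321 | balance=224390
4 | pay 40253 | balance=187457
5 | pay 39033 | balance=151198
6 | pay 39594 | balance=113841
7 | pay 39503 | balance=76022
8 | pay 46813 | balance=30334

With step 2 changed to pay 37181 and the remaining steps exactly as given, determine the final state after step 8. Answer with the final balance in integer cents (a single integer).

36053

(re-executing from step 2 with the substitution; state before step 2: balance=301758)
2 | pay 37181 | balance=269043
3 | pay 43321 | balance=229703
4 | pay 40253 | balance=192849
5 | pay 39033 | balance=156670
6 | pay 39594 | balance=119394
7 | pay 39503 | balance=81658
8 | pay 46813 | balance=36053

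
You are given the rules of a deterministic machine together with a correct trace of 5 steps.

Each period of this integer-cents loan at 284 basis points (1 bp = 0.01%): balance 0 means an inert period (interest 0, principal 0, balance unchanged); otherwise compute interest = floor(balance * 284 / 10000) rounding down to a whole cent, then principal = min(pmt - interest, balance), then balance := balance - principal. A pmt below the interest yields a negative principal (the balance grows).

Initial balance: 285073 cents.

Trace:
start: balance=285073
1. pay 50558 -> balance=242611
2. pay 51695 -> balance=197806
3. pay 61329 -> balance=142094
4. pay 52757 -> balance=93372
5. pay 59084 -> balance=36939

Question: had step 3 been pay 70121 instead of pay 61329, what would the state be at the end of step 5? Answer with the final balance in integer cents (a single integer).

(re-executing from step 3 with the substitution; state before step 3: balance=197806)
3. pay 70121 -> balance=133302
4. pay 52757 -> balance=84330
5. pay 59084 -> balance=27640

27640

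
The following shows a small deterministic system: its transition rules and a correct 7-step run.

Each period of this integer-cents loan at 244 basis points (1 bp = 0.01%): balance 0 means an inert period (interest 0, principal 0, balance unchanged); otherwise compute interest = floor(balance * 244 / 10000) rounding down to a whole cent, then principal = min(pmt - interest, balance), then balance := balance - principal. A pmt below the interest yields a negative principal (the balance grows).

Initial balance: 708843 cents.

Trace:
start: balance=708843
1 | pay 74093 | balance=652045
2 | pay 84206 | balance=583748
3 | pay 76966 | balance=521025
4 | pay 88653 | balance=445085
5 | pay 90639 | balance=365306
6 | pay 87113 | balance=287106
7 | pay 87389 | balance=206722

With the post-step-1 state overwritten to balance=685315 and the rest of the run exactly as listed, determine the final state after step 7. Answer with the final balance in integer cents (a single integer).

state after step 1 := balance=685315
2 | pay 84206 | balance=617830
3 | pay 76966 | balance=555939
4 | pay 88653 | balance=480850
5 | pay 90639 | balance=401943
6 | pay 87113 | balance=324637
7 | pay 87389 | balance=245169

245169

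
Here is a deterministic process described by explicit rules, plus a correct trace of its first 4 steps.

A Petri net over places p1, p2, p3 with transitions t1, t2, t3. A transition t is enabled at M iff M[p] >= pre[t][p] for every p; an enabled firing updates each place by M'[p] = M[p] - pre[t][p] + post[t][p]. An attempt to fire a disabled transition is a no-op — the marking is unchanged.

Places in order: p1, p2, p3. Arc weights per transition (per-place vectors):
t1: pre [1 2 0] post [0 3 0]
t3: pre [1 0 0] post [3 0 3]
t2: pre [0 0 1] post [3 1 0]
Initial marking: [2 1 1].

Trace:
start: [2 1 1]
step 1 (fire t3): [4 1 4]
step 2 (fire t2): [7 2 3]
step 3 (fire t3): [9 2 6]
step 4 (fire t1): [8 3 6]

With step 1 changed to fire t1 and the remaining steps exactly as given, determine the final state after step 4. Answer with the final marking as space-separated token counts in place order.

(re-executing from step 1 with the substitution; state before step 1: [2 1 1])
step 1 (fire t1): [2 1 1]
step 2 (fire t2): [5 2 0]
step 3 (fire t3): [7 2 3]
step 4 (fire t1): [6 3 3]

6 3 3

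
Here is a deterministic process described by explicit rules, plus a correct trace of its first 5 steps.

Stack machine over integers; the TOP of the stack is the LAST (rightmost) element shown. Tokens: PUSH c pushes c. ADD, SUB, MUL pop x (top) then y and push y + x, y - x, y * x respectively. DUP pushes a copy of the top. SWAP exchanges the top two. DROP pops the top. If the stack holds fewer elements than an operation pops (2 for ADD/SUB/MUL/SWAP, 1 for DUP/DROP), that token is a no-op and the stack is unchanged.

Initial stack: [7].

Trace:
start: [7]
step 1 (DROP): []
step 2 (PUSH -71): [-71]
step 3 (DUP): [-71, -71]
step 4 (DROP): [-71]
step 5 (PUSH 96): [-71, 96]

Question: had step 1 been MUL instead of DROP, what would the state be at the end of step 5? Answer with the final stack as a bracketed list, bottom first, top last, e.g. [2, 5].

(re-executing from step 1 with the substitution; state before step 1: [7])
step 1 (MUL): [7]
step 2 (PUSH -71): [7, -71]
step 3 (DUP): [7, -71, -71]
step 4 (DROP): [7, -71]
step 5 (PUSH 96): [7, -71, 96]

[7, -71, 96]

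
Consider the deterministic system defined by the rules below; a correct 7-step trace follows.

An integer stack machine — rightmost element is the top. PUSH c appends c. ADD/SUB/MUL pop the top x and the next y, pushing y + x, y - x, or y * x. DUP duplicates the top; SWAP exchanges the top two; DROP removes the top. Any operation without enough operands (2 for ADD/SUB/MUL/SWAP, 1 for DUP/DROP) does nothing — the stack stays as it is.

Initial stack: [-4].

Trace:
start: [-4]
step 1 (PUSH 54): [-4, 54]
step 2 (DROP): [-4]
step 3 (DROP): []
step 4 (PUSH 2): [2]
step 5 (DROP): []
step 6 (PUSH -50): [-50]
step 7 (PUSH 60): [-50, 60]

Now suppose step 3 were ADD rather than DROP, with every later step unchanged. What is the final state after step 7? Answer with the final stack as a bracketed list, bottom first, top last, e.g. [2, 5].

(re-executing from step 3 with the substitution; state before step 3: [-4])
step 3 (ADD): [-4]
step 4 (PUSH 2): [-4, 2]
step 5 (DROP): [-4]
step 6 (PUSH -50): [-4, -50]
step 7 (PUSH 60): [-4, -50, 60]

[-4, -50, 60]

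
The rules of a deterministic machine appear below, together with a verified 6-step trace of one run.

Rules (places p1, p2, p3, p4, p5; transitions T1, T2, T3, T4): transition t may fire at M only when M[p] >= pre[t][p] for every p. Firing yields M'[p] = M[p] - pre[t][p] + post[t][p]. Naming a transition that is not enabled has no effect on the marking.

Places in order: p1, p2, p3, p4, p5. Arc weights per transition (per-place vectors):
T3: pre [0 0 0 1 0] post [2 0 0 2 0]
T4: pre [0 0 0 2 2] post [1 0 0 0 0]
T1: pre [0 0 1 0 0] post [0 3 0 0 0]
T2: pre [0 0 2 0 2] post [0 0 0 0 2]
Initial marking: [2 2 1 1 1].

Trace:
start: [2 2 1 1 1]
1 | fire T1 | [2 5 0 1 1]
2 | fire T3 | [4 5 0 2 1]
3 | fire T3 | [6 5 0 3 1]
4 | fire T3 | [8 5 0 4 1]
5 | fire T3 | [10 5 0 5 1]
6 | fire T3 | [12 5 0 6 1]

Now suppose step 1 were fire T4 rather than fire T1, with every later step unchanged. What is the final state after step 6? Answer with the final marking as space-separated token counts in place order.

12 2 1 6 1

(re-executing from step 1 with the substitution; state before step 1: [2 2 1 1 1])
1 | fire T4 | [2 2 1 1 1]
2 | fire T3 | [4 2 1 2 1]
3 | fire T3 | [6 2 1 3 1]
4 | fire T3 | [8 2 1 4 1]
5 | fire T3 | [10 2 1 5 1]
6 | fire T3 | [12 2 1 6 1]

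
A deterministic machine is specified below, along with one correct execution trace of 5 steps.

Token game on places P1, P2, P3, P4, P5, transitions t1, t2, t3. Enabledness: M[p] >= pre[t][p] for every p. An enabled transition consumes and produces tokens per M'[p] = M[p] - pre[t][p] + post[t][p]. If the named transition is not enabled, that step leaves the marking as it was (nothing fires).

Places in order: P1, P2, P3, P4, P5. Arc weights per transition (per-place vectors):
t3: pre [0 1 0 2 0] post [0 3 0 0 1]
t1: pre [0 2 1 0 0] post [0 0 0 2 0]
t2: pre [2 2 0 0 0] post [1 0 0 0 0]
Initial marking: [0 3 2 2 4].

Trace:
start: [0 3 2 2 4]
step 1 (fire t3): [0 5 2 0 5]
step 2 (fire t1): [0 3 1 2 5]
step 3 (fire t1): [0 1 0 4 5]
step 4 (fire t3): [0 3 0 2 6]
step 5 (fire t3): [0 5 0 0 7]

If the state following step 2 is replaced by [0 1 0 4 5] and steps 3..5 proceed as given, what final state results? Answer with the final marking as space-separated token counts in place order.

0 5 0 0 7

state after step 2 := [0 1 0 4 5]
step 3 (fire t1): [0 1 0 4 5]
step 4 (fire t3): [0 3 0 2 6]
step 5 (fire t3): [0 5 0 0 7]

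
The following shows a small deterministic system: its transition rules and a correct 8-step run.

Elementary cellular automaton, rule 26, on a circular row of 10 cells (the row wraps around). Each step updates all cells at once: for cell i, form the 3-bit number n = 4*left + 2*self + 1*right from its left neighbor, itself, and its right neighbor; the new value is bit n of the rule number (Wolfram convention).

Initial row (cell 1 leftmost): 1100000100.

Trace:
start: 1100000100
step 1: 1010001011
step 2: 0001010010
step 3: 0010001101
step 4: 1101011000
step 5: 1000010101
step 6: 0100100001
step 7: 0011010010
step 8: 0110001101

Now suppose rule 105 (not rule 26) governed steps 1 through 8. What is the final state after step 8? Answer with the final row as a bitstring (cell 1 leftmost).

1111010110

(re-executing steps 1..8 under rule 105; state before step 1: 1100000100)
step 1: 1101110000
step 2: 1111010110
step 3: 1001101111
step 4: 1001111000
step 5: 0001001010
step 6: 1100000100
step 7: 1101110000
step 8: 1111010110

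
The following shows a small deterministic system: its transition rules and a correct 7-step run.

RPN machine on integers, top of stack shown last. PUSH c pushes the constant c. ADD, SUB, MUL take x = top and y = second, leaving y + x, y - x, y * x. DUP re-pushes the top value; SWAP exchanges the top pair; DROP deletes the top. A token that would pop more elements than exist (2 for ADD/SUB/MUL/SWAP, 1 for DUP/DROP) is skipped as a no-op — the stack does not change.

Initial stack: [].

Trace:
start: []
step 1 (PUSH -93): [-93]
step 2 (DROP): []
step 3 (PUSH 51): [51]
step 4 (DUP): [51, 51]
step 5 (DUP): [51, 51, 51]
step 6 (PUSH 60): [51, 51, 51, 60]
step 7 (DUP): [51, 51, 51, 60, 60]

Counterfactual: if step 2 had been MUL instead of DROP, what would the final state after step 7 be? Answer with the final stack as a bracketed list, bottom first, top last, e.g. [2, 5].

(re-executing from step 2 with the substitution; state before step 2: [-93])
step 2 (MUL): [-93]
step 3 (PUSH 51): [-93, 51]
step 4 (DUP): [-93, 51, 51]
step 5 (DUP): [-93, 51, 51, 51]
step 6 (PUSH 60): [-93, 51, 51, 51, 60]
step 7 (DUP): [-93, 51, 51, 51, 60, 60]

[-93, 51, 51, 51, 60, 60]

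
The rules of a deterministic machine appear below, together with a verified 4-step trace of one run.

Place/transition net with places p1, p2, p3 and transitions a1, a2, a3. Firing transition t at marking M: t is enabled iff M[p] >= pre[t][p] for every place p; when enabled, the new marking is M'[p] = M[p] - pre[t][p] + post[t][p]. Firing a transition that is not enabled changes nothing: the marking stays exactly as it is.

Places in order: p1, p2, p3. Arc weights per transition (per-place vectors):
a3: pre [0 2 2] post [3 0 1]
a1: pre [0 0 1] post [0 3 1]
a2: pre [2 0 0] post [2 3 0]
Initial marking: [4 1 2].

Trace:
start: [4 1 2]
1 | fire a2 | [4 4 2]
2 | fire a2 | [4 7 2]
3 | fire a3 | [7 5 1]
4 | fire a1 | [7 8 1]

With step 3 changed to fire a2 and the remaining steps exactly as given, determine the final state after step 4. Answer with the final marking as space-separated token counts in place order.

4 13 2

(re-executing from step 3 with the substitution; state before step 3: [4 7 2])
3 | fire a2 | [4 10 2]
4 | fire a1 | [4 13 2]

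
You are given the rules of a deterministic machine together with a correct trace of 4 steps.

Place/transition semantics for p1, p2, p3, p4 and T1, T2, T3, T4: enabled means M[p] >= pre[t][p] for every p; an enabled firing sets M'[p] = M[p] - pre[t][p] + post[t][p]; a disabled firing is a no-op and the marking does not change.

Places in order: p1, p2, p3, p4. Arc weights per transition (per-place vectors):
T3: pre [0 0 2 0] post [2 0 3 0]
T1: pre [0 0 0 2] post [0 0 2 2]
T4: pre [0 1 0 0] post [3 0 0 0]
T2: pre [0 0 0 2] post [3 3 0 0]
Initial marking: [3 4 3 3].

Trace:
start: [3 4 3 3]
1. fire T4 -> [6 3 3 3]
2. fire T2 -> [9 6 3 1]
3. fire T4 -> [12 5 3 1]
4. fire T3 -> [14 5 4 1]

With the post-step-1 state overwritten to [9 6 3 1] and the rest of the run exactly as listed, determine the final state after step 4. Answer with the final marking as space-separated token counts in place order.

state after step 1 := [9 6 3 1]
2. fire T2 -> [9 6 3 1]
3. fire T4 -> [12 5 3 1]
4. fire T3 -> [14 5 4 1]

14 5 4 1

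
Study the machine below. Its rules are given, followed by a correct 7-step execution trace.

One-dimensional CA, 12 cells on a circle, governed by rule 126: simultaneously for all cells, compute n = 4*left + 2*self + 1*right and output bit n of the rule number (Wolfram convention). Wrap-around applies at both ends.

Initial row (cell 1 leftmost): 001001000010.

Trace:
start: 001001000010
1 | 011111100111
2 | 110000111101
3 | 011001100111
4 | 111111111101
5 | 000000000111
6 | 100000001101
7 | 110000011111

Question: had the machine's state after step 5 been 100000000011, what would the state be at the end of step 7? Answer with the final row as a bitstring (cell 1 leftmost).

state after step 5 := 100000000011
6 | 110000000110
7 | 111000001111

111000001111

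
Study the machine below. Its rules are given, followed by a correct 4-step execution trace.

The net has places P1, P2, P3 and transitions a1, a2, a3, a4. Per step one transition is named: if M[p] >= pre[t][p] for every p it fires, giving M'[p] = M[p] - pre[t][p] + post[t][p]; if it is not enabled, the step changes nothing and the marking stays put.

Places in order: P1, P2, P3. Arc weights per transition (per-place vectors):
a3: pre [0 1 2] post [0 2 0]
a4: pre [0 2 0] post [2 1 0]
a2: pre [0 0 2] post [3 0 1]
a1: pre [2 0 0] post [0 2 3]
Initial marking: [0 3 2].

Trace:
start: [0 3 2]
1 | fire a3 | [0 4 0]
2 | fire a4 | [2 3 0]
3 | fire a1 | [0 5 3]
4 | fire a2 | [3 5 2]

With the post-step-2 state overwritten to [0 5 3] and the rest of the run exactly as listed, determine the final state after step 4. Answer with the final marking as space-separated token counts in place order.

state after step 2 := [0 5 3]
3 | fire a1 | [0 5 3]
4 | fire a2 | [3 5 2]

3 5 2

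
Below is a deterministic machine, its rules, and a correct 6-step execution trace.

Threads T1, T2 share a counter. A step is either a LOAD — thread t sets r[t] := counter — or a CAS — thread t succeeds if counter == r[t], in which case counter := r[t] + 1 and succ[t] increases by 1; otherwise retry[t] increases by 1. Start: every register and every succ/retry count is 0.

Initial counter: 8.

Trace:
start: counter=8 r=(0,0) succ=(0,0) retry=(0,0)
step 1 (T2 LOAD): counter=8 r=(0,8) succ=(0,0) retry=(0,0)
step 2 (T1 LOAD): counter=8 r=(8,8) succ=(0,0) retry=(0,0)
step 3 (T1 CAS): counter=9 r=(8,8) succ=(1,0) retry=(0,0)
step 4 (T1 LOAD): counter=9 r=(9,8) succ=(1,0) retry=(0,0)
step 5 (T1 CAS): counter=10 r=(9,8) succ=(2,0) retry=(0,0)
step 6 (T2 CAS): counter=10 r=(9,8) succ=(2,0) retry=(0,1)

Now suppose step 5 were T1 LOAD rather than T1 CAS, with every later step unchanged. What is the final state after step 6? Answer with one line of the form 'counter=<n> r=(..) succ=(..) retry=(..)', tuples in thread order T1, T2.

(re-executing from step 5 with the substitution; state before step 5: counter=9 r=(9,8) succ=(1,0) retry=(0,0))
step 5 (T1 LOAD): counter=9 r=(9,8) succ=(1,0) retry=(0,0)
step 6 (T2 CAS): counter=9 r=(9,8) succ=(1,0) retry=(0,1)

counter=9 r=(9,8) succ=(1,0) retry=(0,1)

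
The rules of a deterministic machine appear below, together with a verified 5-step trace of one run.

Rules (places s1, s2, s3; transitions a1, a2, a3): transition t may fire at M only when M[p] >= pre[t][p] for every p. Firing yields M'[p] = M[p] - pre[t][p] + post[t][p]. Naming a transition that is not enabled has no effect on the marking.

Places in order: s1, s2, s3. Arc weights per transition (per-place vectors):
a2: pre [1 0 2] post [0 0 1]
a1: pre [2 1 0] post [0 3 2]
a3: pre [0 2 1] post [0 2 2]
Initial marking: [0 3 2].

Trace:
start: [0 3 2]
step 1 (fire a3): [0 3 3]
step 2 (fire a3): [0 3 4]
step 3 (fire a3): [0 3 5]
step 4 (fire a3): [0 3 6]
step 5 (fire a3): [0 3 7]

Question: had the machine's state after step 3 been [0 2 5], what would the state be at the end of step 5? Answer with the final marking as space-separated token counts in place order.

0 2 7

state after step 3 := [0 2 5]
step 4 (fire a3): [0 2 6]
step 5 (fire a3): [0 2 7]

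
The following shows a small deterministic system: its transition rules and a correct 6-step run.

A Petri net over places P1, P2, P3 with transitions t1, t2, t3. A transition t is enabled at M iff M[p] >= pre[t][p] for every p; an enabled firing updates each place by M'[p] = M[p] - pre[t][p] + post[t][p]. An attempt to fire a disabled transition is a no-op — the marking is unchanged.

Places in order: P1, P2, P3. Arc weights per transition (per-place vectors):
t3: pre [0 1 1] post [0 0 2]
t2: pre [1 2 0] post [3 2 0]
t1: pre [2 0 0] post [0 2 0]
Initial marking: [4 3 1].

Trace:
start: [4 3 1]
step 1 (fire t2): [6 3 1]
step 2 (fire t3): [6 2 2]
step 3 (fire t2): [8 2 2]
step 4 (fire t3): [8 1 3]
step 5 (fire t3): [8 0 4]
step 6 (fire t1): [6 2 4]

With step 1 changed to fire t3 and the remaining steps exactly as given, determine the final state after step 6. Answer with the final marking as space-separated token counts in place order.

2 2 4

(re-executing from step 1 with the substitution; state before step 1: [4 3 1])
step 1 (fire t3): [4 2 2]
step 2 (fire t3): [4 1 3]
step 3 (fire t2): [4 1 3]
step 4 (fire t3): [4 0 4]
step 5 (fire t3): [4 0 4]
step 6 (fire t1): [2 2 4]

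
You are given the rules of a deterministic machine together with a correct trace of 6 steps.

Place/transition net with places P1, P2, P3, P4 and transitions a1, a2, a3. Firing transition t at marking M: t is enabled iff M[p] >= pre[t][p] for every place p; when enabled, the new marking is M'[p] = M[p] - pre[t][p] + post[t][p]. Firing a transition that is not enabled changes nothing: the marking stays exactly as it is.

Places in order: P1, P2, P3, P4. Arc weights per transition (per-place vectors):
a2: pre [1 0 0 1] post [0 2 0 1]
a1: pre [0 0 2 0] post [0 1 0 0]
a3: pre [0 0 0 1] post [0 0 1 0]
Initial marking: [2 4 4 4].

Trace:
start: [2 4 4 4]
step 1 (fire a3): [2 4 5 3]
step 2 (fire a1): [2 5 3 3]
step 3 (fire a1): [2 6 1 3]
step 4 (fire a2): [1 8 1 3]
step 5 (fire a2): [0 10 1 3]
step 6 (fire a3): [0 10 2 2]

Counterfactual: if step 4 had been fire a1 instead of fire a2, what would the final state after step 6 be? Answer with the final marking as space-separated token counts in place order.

1 8 2 2

(re-executing from step 4 with the substitution; state before step 4: [2 6 1 3])
step 4 (fire a1): [2 6 1 3]
step 5 (fire a2): [1 8 1 3]
step 6 (fire a3): [1 8 2 2]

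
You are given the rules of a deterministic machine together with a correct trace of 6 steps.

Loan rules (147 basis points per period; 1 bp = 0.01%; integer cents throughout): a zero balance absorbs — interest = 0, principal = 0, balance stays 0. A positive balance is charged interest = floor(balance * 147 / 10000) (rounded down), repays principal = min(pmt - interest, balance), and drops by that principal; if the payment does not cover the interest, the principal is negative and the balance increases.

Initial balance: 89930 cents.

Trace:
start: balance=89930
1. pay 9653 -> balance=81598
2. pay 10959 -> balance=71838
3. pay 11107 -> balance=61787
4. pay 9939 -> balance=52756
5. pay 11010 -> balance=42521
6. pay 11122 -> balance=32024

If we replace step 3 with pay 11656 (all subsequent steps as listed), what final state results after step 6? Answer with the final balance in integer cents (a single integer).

(re-executing from step 3 with the substitution; state before step 3: balance=71838)
3. pay 11656 -> balance=61238
4. pay 9939 -> balance=52199
5. pay 11010 -> balance=41956
6. pay 11122 -> balance=31450

31450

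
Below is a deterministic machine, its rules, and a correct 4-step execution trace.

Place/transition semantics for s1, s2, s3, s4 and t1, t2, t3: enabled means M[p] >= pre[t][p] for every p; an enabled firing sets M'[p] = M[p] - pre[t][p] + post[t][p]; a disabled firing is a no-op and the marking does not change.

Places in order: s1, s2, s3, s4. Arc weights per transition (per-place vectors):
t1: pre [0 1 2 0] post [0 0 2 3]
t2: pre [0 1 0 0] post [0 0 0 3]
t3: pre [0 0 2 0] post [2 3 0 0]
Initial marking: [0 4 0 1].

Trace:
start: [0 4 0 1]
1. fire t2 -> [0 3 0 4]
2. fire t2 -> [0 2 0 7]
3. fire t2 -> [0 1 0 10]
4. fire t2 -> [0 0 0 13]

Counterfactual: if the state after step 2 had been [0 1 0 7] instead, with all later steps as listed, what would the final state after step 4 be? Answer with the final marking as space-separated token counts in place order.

0 0 0 10

state after step 2 := [0 1 0 7]
3. fire t2 -> [0 0 0 10]
4. fire t2 -> [0 0 0 10]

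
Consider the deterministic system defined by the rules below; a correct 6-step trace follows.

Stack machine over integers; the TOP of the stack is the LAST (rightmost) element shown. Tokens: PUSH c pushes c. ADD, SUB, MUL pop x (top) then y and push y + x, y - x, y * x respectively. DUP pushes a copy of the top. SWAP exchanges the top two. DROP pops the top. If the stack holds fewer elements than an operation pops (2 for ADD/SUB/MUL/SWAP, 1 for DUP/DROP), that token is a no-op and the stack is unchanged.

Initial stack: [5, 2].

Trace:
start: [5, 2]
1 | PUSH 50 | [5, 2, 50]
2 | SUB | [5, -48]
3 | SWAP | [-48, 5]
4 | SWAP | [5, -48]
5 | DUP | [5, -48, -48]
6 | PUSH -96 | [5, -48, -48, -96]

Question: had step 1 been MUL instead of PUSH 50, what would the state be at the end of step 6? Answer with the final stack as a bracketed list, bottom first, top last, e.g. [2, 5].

[10, 10, -96]

(re-executing from step 1 with the substitution; state before step 1: [5, 2])
1 | MUL | [10]
2 | SUB | [10]
3 | SWAP | [10]
4 | SWAP | [10]
5 | DUP | [10, 10]
6 | PUSH -96 | [10, 10, -96]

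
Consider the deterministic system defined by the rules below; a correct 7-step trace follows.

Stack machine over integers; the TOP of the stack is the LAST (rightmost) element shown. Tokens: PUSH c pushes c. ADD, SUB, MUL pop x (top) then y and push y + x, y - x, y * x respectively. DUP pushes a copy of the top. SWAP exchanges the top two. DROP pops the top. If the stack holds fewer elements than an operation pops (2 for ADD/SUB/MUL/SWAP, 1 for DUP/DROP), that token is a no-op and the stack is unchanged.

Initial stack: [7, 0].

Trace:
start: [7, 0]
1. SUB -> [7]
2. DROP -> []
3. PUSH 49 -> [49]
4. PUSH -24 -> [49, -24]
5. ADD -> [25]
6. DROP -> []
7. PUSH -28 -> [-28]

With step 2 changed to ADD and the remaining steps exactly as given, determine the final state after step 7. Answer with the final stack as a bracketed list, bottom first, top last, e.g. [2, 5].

[7, -28]

(re-executing from step 2 with the substitution; state before step 2: [7])
2. ADD -> [7]
3. PUSH 49 -> [7, 49]
4. PUSH -24 -> [7, 49, -24]
5. ADD -> [7, 25]
6. DROP -> [7]
7. PUSH -28 -> [7, -28]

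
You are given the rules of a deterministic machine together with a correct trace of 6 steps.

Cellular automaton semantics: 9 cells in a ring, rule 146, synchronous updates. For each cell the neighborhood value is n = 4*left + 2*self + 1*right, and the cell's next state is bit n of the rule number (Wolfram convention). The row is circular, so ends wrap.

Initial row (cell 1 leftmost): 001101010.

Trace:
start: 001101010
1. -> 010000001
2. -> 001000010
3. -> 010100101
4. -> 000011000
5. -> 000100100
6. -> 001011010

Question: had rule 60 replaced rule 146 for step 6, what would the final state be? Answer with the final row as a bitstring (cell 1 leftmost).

000110110

(re-executing step 6 under rule 60; state before step 6: 000100100)
6. -> 000110110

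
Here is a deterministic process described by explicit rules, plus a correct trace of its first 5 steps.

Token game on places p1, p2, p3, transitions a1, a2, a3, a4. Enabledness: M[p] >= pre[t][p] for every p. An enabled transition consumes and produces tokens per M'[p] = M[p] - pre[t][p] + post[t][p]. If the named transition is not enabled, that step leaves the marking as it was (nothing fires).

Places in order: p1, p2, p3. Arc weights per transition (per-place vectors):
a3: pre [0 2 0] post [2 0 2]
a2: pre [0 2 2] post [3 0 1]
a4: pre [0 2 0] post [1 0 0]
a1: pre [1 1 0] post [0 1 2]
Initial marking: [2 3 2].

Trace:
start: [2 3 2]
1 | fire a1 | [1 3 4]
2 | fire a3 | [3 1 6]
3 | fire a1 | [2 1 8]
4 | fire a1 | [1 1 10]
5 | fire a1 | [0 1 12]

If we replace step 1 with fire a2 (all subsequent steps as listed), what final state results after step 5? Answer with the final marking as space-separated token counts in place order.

2 1 7

(re-executing from step 1 with the substitution; state before step 1: [2 3 2])
1 | fire a2 | [5 1 1]
2 | fire a3 | [5 1 1]
3 | fire a1 | [4 1 3]
4 | fire a1 | [3 1 5]
5 | fire a1 | [2 1 7]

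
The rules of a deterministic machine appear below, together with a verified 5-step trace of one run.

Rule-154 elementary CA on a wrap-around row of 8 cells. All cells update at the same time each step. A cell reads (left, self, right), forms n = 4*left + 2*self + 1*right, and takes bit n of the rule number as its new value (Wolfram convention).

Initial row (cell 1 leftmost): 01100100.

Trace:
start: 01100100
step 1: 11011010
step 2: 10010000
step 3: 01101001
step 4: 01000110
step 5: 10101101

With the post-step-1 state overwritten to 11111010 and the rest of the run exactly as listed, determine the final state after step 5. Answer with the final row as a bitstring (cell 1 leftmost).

10101111

state after step 1 := 11111010
step 2: 11110000
step 3: 11101001
step 4: 11000111
step 5: 10101111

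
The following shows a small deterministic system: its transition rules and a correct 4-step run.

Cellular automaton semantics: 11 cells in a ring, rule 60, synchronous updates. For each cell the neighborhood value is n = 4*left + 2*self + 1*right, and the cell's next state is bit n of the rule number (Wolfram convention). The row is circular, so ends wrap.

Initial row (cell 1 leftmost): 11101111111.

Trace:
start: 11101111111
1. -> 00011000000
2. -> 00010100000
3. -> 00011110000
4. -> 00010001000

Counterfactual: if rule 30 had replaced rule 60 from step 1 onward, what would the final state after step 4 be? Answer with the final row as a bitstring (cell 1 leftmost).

01101111000

(re-executing steps 1..4 under rule 30; state before step 1: 11101111111)
1. -> 00001000000
2. -> 00011100000
3. -> 00110010000
4. -> 01101111000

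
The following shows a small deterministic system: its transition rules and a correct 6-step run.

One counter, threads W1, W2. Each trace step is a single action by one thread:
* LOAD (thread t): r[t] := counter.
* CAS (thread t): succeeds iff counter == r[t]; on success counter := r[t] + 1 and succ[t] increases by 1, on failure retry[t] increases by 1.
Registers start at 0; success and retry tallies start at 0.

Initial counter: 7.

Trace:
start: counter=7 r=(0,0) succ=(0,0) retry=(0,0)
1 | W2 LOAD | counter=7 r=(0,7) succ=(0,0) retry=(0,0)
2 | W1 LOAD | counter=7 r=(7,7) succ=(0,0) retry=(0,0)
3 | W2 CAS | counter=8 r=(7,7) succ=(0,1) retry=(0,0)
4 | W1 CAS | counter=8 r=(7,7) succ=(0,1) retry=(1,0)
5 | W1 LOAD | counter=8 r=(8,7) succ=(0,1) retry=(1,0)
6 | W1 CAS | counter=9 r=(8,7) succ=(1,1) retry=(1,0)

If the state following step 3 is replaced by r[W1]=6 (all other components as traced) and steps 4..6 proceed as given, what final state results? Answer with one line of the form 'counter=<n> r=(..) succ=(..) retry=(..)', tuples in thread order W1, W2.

counter=9 r=(8,7) succ=(1,1) retry=(1,0)

state after step 3 := counter=8 r=(6,7) succ=(0,1) retry=(0,0)
4 | W1 CAS | counter=8 r=(6,7) succ=(0,1) retry=(1,0)
5 | W1 LOAD | counter=8 r=(8,7) succ=(0,1) retry=(1,0)
6 | W1 CAS | counter=9 r=(8,7) succ=(1,1) retry=(1,0)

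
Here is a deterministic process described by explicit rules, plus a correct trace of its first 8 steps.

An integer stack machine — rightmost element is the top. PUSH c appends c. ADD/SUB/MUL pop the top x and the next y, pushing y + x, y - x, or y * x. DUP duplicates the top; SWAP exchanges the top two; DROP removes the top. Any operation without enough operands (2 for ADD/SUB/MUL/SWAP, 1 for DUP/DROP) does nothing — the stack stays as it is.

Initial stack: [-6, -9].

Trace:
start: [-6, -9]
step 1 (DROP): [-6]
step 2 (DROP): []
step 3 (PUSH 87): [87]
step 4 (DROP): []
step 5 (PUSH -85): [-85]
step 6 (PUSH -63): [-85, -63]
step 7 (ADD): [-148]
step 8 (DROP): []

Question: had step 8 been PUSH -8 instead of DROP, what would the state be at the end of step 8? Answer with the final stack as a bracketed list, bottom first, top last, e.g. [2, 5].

[-148, -8]

(re-executing from step 8 with the substitution; state before step 8: [-148])
step 8 (PUSH -8): [-148, -8]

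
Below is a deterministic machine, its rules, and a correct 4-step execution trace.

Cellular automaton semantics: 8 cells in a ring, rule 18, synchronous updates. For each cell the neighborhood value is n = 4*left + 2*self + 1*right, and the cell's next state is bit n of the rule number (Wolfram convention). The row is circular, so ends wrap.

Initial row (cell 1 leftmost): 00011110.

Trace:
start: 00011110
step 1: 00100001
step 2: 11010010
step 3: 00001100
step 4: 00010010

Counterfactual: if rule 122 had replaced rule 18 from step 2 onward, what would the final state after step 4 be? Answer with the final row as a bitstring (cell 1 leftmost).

(re-executing steps 2..4 under rule 122; state before step 2: 00100001)
step 2: 11010010
step 3: 11101101
step 4: 00111111

00111111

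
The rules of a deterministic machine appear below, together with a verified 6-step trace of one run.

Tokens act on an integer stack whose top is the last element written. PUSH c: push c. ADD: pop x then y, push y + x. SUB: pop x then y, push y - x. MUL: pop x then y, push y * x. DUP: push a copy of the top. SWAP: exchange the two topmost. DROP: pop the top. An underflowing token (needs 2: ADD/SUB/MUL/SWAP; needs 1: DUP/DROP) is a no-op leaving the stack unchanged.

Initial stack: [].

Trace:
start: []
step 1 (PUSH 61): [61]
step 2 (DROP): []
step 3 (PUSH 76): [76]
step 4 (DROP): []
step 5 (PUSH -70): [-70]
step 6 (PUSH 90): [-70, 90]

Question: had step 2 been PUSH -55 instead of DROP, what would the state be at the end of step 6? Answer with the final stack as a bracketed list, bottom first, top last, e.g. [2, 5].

[61, -55, -70, 90]

(re-executing from step 2 with the substitution; state before step 2: [61])
step 2 (PUSH -55): [61, -55]
step 3 (PUSH 76): [61, -55, 76]
step 4 (DROP): [61, -55]
step 5 (PUSH -70): [61, -55, -70]
step 6 (PUSH 90): [61, -55, -70, 90]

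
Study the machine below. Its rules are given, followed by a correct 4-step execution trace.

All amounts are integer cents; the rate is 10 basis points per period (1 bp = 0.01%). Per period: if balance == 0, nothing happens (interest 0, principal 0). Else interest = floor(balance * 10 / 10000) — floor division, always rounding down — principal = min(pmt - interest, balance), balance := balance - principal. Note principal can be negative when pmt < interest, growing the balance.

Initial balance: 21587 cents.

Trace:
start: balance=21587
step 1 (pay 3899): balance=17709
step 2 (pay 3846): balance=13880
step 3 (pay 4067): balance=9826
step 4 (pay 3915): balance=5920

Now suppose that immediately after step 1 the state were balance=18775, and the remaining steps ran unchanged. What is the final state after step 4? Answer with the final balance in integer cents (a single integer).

6989

state after step 1 := balance=18775
step 2 (pay 3846): balance=14947
step 3 (pay 4067): balance=10894
step 4 (pay 3915): balance=6989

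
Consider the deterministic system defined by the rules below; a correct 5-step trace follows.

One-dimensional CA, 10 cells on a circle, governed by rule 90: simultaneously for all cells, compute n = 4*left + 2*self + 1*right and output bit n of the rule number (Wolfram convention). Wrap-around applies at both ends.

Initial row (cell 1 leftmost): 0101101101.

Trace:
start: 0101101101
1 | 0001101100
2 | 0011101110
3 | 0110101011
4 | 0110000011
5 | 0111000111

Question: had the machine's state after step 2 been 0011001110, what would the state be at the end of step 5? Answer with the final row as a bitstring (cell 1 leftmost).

0010010011

state after step 2 := 0011001110
3 | 0111111011
4 | 0100001011
5 | 0010010011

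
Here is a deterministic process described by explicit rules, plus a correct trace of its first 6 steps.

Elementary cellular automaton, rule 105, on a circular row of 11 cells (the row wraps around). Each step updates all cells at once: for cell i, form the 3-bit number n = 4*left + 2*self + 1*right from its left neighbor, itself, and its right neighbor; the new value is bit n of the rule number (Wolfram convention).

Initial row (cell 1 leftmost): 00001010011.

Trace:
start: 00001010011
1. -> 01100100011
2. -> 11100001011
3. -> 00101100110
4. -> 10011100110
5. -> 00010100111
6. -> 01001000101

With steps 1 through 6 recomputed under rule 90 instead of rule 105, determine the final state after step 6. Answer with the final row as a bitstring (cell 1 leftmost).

(re-executing steps 1..6 under rule 90; state before step 1: 00001010011)
1. -> 10010001111
2. -> 11101011000
3. -> 10100011101
4. -> 10010110101
5. -> 11100110001
6. -> 00111111011

00111111011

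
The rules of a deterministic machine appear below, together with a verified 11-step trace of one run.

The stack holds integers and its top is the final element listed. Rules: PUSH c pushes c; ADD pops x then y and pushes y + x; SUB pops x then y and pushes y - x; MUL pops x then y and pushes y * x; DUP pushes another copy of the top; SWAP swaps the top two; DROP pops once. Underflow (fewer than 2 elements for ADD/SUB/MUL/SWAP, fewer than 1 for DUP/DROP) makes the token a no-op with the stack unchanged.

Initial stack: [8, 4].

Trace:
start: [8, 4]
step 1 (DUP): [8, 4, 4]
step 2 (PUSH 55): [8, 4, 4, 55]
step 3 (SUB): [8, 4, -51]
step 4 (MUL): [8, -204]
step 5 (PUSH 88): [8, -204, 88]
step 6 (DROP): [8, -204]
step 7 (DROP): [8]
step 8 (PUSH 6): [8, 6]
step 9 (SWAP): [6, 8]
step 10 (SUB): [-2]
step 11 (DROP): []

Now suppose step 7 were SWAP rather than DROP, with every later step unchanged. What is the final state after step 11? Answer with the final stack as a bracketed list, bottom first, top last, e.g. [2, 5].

[-204]

(re-executing from step 7 with the substitution; state before step 7: [8, -204])
step 7 (SWAP): [-204, 8]
step 8 (PUSH 6): [-204, 8, 6]
step 9 (SWAP): [-204, 6, 8]
step 10 (SUB): [-204, -2]
step 11 (DROP): [-204]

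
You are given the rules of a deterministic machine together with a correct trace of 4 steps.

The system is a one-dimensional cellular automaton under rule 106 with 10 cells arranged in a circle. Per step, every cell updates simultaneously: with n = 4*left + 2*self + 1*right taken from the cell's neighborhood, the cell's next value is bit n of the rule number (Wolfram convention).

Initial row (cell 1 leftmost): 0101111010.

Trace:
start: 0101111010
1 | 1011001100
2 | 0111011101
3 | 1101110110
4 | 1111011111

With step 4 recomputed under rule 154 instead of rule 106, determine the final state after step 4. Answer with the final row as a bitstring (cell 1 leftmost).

1001100100

(re-executing step 4 under rule 154; state before step 4: 1101110110)
4 | 1001100100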